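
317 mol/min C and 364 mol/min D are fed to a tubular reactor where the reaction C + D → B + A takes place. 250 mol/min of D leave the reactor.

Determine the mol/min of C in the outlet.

For D: n = n₀ − 1ξ → 250 = 364 − 1ξ, giving ξ = 114 mol/min.
Outlet amounts (n = n₀ + ν ξ):
  C: 317 − 1(114) = 203
  D: 364 − 1(114) = 250
  B: 0 + 1(114) = 114
  A: 0 + 1(114) = 114

203 mol/min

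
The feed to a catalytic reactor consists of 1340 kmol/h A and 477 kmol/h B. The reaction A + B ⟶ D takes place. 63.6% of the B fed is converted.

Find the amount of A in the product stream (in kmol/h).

1040 kmol/h

B reacted = 0.636 × 477 = 303.4 kmol/h; ν_B = −1, so ξ = 303.4/1 = 303.4 kmol/h.
Outlet amounts (n = n₀ + ν ξ):
  A: 1340 − 1(303.4) = 1037
  B: 477 − 1(303.4) = 173.6
  D: 0 + 1(303.4) = 303.4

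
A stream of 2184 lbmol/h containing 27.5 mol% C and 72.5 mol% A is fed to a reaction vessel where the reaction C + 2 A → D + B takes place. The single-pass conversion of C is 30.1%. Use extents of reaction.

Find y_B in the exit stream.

0.0902

C reacted = 0.301 × 600.6 = 180.8 lbmol/h; ν_C = −1, so ξ = 180.8/1 = 180.8 lbmol/h.
Outlet amounts (n = n₀ + ν ξ):
  C: 600.6 − 1(180.8) = 419.8
  A: 1583 − 2(180.8) = 1222
  D: 0 + 1(180.8) = 180.8
  B: 0 + 1(180.8) = 180.8
Total out = 2003 lbmol/h; y_B = 180.8 / 2003 = 0.09025.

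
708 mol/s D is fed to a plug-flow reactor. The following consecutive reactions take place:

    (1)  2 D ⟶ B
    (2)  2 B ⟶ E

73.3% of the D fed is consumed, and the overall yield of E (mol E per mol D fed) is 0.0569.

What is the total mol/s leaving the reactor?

408 mol/s

Conversion of D: D consumed = 2ξ₁ = 0.733 × 708 → ξ₁ = 259.5 mol/s.
Yield of E: 1ξ₂ / 708 = 0.0569 → ξ₂ = 40.29 mol/s.
Outlet amounts (n = n₀ + Σ ν·ξ):
  D: 708 − 2(259.5) = 189
  B: 0 + 1(259.5) − 2(40.29) = 178.9
  E: 0 + 1(40.29) = 40.29
Total out = 189 + 178.9 + 40.29 = 408.2 mol/s.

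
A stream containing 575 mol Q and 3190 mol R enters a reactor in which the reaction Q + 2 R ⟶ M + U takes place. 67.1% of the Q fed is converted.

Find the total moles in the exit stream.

3380 mol

Q reacted = 0.671 × 575 = 385.8 mol; ν_Q = −1, so ξ = 385.8/1 = 385.8 mol.
Outlet amounts (n = n₀ + ν ξ):
  Q: 575 − 1(385.8) = 189.2
  R: 3190 − 2(385.8) = 2418
  M: 0 + 1(385.8) = 385.8
  U: 0 + 1(385.8) = 385.8
Total out = 189.2 + 2418 + 385.8 + 385.8 = 3379 mol.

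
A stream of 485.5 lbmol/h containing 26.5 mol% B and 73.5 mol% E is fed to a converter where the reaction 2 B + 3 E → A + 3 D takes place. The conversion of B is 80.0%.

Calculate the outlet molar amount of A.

B reacted = 0.8 × 128.7 = 102.9 lbmol/h; ν_B = −2, so ξ = 102.9/2 = 51.46 lbmol/h.
Outlet amounts (n = n₀ + ν ξ):
  B: 128.7 − 2(51.46) = 25.73
  E: 356.8 − 3(51.46) = 202.5
  A: 0 + 1(51.46) = 51.46
  D: 0 + 3(51.46) = 154.4

51.5 lbmol/h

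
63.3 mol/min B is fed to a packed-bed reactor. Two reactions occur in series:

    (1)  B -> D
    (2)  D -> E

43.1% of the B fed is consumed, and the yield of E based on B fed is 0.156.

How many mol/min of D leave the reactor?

17.4 mol/min

Conversion of B: B consumed = 1ξ₁ = 0.431 × 63.3 → ξ₁ = 27.28 mol/min.
Yield of E: 1ξ₂ / 63.3 = 0.156 → ξ₂ = 9.875 mol/min.
Outlet amounts (n = n₀ + Σ ν·ξ):
  B: 63.3 − 1(27.28) = 36.02
  D: 0 + 1(27.28) − 1(9.875) = 17.41
  E: 0 + 1(9.875) = 9.875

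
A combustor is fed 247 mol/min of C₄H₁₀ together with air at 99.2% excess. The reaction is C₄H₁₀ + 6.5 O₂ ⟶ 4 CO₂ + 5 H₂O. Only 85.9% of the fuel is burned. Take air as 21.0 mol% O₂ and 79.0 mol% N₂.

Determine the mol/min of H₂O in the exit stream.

Stoichiometric O₂ = 6.5 × 247 = 1606 mol/min; O₂ fed = 1606 × 1.992 = 3198 mol/min.
N₂ fed = 3198 × 79/21 = 12030 mol/min.
Fuel reacted = 0.859 × 247 → ξ = 212.2 mol/min.
Outlet (n = n₀ + ν ξ):
  C₄H₁₀: 247 − 1(212.2) = 34.83
  O₂: 3198 − 6.5(212.2) = 1819
  N₂: 12030 (inert)
  CO₂: 0 + 4(212.2) = 848.7
  H₂O: 0 + 5(212.2) = 1061

1060 mol/min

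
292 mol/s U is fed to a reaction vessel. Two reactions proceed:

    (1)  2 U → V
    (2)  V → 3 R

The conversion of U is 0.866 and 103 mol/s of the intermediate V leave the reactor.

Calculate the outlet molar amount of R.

70.3 mol/s

Conversion of U: U consumed = 2ξ₁ = 0.866 × 292 → ξ₁ = 126.4 mol/s.
V balance: n_V = 0 + 1ξ₁ − 1ξ₂ = 103 → ξ₂ = (1·126.4 − 103)/1 = 23.44 mol/s.
Outlet amounts (n = n₀ + Σ ν·ξ):
  U: 292 − 2(126.4) = 39.13
  V: 0 + 1(126.4) − 1(23.44) = 103
  R: 0 + 3(23.44) = 70.31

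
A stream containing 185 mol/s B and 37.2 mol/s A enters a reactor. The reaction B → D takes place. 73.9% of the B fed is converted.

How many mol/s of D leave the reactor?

B reacted = 0.739 × 185 = 136.7 mol/s; ν_B = −1, so ξ = 136.7/1 = 136.7 mol/s.
Outlet amounts (n = n₀ + ν ξ):
  B: 185 − 1(136.7) = 48.28
  D: 0 + 1(136.7) = 136.7
  A: 37.2 (inert)

137 mol/s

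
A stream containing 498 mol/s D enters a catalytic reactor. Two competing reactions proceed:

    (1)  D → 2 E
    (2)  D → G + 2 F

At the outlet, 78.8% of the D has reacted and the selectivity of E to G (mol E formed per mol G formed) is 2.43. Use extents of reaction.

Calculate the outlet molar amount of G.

177 mol/s

Conversion of D: D consumed = 0.788 × 498 = 392.4 mol/s = 1ξ₁ + 1ξ₂.
Selectivity: 2ξ₁ / (1ξ₂) = 2.43 → ξ₁ = 1.215 ξ₂.
Substitute: (1·1.215 + 1) ξ₂ = 392.4 → ξ₂ = 177.2 mol/s, ξ₁ = 215.3 mol/s.
Outlet amounts (n = n₀ + Σ ν·ξ):
  D: 498 − 1(215.3) − 1(177.2) = 105.6
  E: 0 + 2(215.3) = 430.5
  G: 0 + 1(177.2) = 177.2
  F: 0 + 2(177.2) = 354.3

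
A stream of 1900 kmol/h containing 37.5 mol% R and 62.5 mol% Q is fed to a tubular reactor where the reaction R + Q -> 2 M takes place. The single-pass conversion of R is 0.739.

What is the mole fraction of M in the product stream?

R reacted = 0.739 × 712.5 = 526.5 kmol/h; ν_R = −1, so ξ = 526.5/1 = 526.5 kmol/h.
Outlet amounts (n = n₀ + ν ξ):
  R: 712.5 − 1(526.5) = 186
  Q: 1188 − 1(526.5) = 661
  M: 0 + 2(526.5) = 1053
Total out = 1900 kmol/h; y_M = 1053 / 1900 = 0.5543.

0.554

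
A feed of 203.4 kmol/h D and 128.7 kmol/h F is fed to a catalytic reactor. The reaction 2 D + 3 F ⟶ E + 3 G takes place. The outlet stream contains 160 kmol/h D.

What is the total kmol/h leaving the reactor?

For D: n = n₀ − 2ξ → 160 = 203.4 − 2ξ, giving ξ = 21.7 kmol/h.
Outlet amounts (n = n₀ + ν ξ):
  D: 203.4 − 2(21.7) = 160
  F: 128.7 − 3(21.7) = 63.6
  E: 0 + 1(21.7) = 21.7
  G: 0 + 3(21.7) = 65.1
Total out = 160 + 63.6 + 21.7 + 65.1 = 310.4 kmol/h.

310 kmol/h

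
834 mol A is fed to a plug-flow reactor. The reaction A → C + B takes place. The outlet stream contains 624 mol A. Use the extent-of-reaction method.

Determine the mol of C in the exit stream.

210 mol

For A: n = n₀ − 1ξ → 624 = 834 − 1ξ, giving ξ = 210 mol.
Outlet amounts (n = n₀ + ν ξ):
  A: 834 − 1(210) = 624
  C: 0 + 1(210) = 210
  B: 0 + 1(210) = 210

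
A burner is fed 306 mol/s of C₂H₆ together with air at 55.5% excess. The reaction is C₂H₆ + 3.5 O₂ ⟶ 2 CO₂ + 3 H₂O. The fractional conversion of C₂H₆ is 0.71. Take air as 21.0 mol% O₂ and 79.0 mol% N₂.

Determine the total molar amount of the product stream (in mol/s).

8350 mol/s

Stoichiometric O₂ = 3.5 × 306 = 1071 mol/s; O₂ fed = 1071 × 1.555 = 1665 mol/s.
N₂ fed = 1665 × 79/21 = 6265 mol/s.
Fuel reacted = 0.71 × 306 → ξ = 217.3 mol/s.
Outlet (n = n₀ + ν ξ):
  C₂H₆: 306 − 1(217.3) = 88.74
  O₂: 1665 − 3.5(217.3) = 905
  N₂: 6265 (inert)
  CO₂: 0 + 2(217.3) = 434.5
  H₂O: 0 + 3(217.3) = 651.8
Total out = 88.74 + 905 + 6265 + 434.5 + 651.8 = 8345 mol/s.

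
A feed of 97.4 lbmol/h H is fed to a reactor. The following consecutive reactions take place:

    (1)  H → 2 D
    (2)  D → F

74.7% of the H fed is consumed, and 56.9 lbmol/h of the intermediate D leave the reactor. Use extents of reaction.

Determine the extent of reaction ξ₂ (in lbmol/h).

ξ₂ = 88.6 lbmol/h

Conversion of H: H consumed = 1ξ₁ = 0.747 × 97.4 → ξ₁ = 72.76 lbmol/h.
D balance: n_D = 0 + 2ξ₁ − 1ξ₂ = 56.9 → ξ₂ = (2·72.76 − 56.9)/1 = 88.62 lbmol/h.
Outlet amounts (n = n₀ + Σ ν·ξ):
  H: 97.4 − 1(72.76) = 24.64
  D: 0 + 2(72.76) − 1(88.62) = 56.9
  F: 0 + 1(88.62) = 88.62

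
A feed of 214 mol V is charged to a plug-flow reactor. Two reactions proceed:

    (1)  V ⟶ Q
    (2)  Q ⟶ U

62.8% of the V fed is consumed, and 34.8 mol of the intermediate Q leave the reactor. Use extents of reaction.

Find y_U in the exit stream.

0.465

Conversion of V: V consumed = 1ξ₁ = 0.628 × 214 → ξ₁ = 134.4 mol.
Q balance: n_Q = 0 + 1ξ₁ − 1ξ₂ = 34.8 → ξ₂ = (1·134.4 − 34.8)/1 = 99.59 mol.
Outlet amounts (n = n₀ + Σ ν·ξ):
  V: 214 − 1(134.4) = 79.61
  Q: 0 + 1(134.4) − 1(99.59) = 34.8
  U: 0 + 1(99.59) = 99.59
Total out = 214 mol; y_U = 99.59 / 214 = 0.4654.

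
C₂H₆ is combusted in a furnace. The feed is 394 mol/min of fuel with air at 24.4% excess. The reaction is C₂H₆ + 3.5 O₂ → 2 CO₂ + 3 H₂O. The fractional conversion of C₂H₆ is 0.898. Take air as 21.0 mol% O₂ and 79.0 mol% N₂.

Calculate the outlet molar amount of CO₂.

Stoichiometric O₂ = 3.5 × 394 = 1379 mol/min; O₂ fed = 1379 × 1.244 = 1715 mol/min.
N₂ fed = 1715 × 79/21 = 6453 mol/min.
Fuel reacted = 0.898 × 394 → ξ = 353.8 mol/min.
Outlet (n = n₀ + ν ξ):
  C₂H₆: 394 − 1(353.8) = 40.19
  O₂: 1715 − 3.5(353.8) = 477.1
  N₂: 6453 (inert)
  CO₂: 0 + 2(353.8) = 707.6
  H₂O: 0 + 3(353.8) = 1061

708 mol/min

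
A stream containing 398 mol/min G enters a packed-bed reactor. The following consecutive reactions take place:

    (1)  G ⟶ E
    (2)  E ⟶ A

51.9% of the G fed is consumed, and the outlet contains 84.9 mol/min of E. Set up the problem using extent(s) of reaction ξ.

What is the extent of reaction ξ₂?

ξ₂ = 122 mol/min

Conversion of G: G consumed = 1ξ₁ = 0.519 × 398 → ξ₁ = 206.6 mol/min.
E balance: n_E = 0 + 1ξ₁ − 1ξ₂ = 84.9 → ξ₂ = (1·206.6 − 84.9)/1 = 121.7 mol/min.
Outlet amounts (n = n₀ + Σ ν·ξ):
  G: 398 − 1(206.6) = 191.4
  E: 0 + 1(206.6) − 1(121.7) = 84.9
  A: 0 + 1(121.7) = 121.7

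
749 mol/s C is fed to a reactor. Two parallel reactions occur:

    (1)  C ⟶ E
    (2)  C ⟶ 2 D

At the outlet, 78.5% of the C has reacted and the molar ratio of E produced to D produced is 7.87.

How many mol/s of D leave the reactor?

70.2 mol/s

Conversion of C: C consumed = 0.785 × 749 = 588 mol/s = 1ξ₁ + 1ξ₂.
Selectivity: 1ξ₁ / (2ξ₂) = 7.87 → ξ₁ = 15.74 ξ₂.
Substitute: (1·15.74 + 1) ξ₂ = 588 → ξ₂ = 35.12 mol/s, ξ₁ = 552.8 mol/s.
Outlet amounts (n = n₀ + Σ ν·ξ):
  C: 749 − 1(552.8) − 1(35.12) = 161
  E: 0 + 1(552.8) = 552.8
  D: 0 + 2(35.12) = 70.25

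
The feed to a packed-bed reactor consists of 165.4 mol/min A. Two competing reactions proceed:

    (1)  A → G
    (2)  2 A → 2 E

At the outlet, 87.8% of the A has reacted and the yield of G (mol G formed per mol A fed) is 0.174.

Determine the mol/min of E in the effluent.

116 mol/min

Yield of G: 1ξ₁ / 165.4 = 0.174 → ξ₁ = 28.78 mol/min.
Conversion of A: 1ξ₁ + 2ξ₂ = 0.878 × 165.4 = 145.2 → ξ₂ = 58.22 mol/min.
Outlet amounts (n = n₀ + Σ ν·ξ):
  A: 165.4 − 1(28.78) − 2(58.22) = 20.18
  G: 0 + 1(28.78) = 28.78
  E: 0 + 2(58.22) = 116.4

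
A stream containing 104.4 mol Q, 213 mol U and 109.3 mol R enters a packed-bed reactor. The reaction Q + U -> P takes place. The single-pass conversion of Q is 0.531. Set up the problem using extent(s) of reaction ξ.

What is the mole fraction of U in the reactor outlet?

Q reacted = 0.531 × 104.4 = 55.44 mol; ν_Q = −1, so ξ = 55.44/1 = 55.44 mol.
Outlet amounts (n = n₀ + ν ξ):
  Q: 104.4 − 1(55.44) = 48.96
  U: 213 − 1(55.44) = 157.6
  P: 0 + 1(55.44) = 55.44
  R: 109.3 (inert)
Total out = 371.3 mol; y_U = 157.6 / 371.3 = 0.4244.

0.424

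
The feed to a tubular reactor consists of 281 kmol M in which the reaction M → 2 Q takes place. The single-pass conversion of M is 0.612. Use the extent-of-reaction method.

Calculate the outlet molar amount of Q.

344 kmol

M reacted = 0.612 × 281 = 172 kmol; ν_M = −1, so ξ = 172/1 = 172 kmol.
Outlet amounts (n = n₀ + ν ξ):
  M: 281 − 1(172) = 109
  Q: 0 + 2(172) = 343.9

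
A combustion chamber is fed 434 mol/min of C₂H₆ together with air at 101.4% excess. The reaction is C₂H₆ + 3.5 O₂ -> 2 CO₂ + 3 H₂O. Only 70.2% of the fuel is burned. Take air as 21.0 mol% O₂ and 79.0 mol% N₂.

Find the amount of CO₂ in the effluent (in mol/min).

Stoichiometric O₂ = 3.5 × 434 = 1519 mol/min; O₂ fed = 1519 × 2.014 = 3059 mol/min.
N₂ fed = 3059 × 79/21 = 11510 mol/min.
Fuel reacted = 0.702 × 434 → ξ = 304.7 mol/min.
Outlet (n = n₀ + ν ξ):
  C₂H₆: 434 − 1(304.7) = 129.3
  O₂: 3059 − 3.5(304.7) = 1993
  N₂: 11510 (inert)
  CO₂: 0 + 2(304.7) = 609.3
  H₂O: 0 + 3(304.7) = 914

609 mol/min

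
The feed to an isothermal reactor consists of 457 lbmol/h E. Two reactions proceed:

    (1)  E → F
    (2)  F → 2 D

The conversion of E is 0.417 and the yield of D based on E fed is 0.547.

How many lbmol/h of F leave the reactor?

65.6 lbmol/h

Conversion of E: E consumed = 1ξ₁ = 0.417 × 457 → ξ₁ = 190.6 lbmol/h.
Yield of D: 2ξ₂ / 457 = 0.547 → ξ₂ = 125 lbmol/h.
Outlet amounts (n = n₀ + Σ ν·ξ):
  E: 457 − 1(190.6) = 266.4
  F: 0 + 1(190.6) − 1(125) = 65.58
  D: 0 + 2(125) = 250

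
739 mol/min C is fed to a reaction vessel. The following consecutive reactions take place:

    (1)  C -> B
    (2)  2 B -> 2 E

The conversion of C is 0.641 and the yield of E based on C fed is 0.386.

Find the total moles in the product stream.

Conversion of C: C consumed = 1ξ₁ = 0.641 × 739 → ξ₁ = 473.7 mol/min.
Yield of E: 2ξ₂ / 739 = 0.386 → ξ₂ = 142.6 mol/min.
Outlet amounts (n = n₀ + Σ ν·ξ):
  C: 739 − 1(473.7) = 265.3
  B: 0 + 1(473.7) − 2(142.6) = 188.4
  E: 0 + 2(142.6) = 285.3
Total out = 265.3 + 188.4 + 285.3 = 739 mol/min.

739 mol/min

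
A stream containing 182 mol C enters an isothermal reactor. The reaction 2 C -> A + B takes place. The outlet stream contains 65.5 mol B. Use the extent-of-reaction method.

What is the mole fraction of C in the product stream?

For B: n = n₀ + 1ξ → 65.5 = 0 + 1ξ, giving ξ = 65.5 mol.
Outlet amounts (n = n₀ + ν ξ):
  C: 182 − 2(65.5) = 51
  A: 0 + 1(65.5) = 65.5
  B: 0 + 1(65.5) = 65.5
Total out = 182 mol; y_C = 51 / 182 = 0.2802.

0.28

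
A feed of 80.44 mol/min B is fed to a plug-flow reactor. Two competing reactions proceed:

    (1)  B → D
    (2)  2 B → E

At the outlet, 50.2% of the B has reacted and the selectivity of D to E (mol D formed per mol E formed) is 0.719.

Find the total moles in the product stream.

Conversion of B: B consumed = 0.502 × 80.44 = 40.38 mol/min = 1ξ₁ + 2ξ₂.
Selectivity: 1ξ₁ / (1ξ₂) = 0.719 → ξ₁ = 0.719 ξ₂.
Substitute: (1·0.719 + 2) ξ₂ = 40.38 → ξ₂ = 14.85 mol/min, ξ₁ = 10.68 mol/min.
Outlet amounts (n = n₀ + Σ ν·ξ):
  B: 80.44 − 1(10.68) − 2(14.85) = 40.06
  D: 0 + 1(10.68) = 10.68
  E: 0 + 1(14.85) = 14.85
Total out = 40.06 + 10.68 + 14.85 = 65.59 mol/min.

65.6 mol/min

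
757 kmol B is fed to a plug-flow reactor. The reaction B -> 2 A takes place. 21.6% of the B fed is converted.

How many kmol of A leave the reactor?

B reacted = 0.216 × 757 = 163.5 kmol; ν_B = −1, so ξ = 163.5/1 = 163.5 kmol.
Outlet amounts (n = n₀ + ν ξ):
  B: 757 − 1(163.5) = 593.5
  A: 0 + 2(163.5) = 327

327 kmol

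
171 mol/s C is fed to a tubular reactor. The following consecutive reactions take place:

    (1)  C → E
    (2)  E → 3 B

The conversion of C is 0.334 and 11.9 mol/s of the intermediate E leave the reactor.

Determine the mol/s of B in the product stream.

136 mol/s

Conversion of C: C consumed = 1ξ₁ = 0.334 × 171 → ξ₁ = 57.11 mol/s.
E balance: n_E = 0 + 1ξ₁ − 1ξ₂ = 11.9 → ξ₂ = (1·57.11 − 11.9)/1 = 45.21 mol/s.
Outlet amounts (n = n₀ + Σ ν·ξ):
  C: 171 − 1(57.11) = 113.9
  E: 0 + 1(57.11) − 1(45.21) = 11.9
  B: 0 + 3(45.21) = 135.6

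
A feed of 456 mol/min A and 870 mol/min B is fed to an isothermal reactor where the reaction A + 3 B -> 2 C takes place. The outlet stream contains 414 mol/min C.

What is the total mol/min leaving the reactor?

912 mol/min

For C: n = n₀ + 2ξ → 414 = 0 + 2ξ, giving ξ = 207 mol/min.
Outlet amounts (n = n₀ + ν ξ):
  A: 456 − 1(207) = 249
  B: 870 − 3(207) = 249
  C: 0 + 2(207) = 414
Total out = 249 + 249 + 414 = 912 mol/min.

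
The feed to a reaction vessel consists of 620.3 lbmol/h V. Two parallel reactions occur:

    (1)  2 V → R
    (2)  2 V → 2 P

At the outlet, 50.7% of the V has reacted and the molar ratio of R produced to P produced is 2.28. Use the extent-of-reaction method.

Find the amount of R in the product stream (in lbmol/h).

Conversion of V: V consumed = 0.507 × 620.3 = 314.5 lbmol/h = 2ξ₁ + 2ξ₂.
Selectivity: 1ξ₁ / (2ξ₂) = 2.28 → ξ₁ = 4.56 ξ₂.
Substitute: (2·4.56 + 2) ξ₂ = 314.5 → ξ₂ = 28.28 lbmol/h, ξ₁ = 129 lbmol/h.
Outlet amounts (n = n₀ + Σ ν·ξ):
  V: 620.3 − 2(129) − 2(28.28) = 305.8
  R: 0 + 1(129) = 129
  P: 0 + 2(28.28) = 56.56

129 lbmol/h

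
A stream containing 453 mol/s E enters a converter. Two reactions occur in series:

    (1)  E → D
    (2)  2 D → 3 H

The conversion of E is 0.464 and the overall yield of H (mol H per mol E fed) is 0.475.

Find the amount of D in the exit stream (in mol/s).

66.7 mol/s

Conversion of E: E consumed = 1ξ₁ = 0.464 × 453 → ξ₁ = 210.2 mol/s.
Yield of H: 3ξ₂ / 453 = 0.475 → ξ₂ = 71.72 mol/s.
Outlet amounts (n = n₀ + Σ ν·ξ):
  E: 453 − 1(210.2) = 242.8
  D: 0 + 1(210.2) − 2(71.72) = 66.74
  H: 0 + 3(71.72) = 215.2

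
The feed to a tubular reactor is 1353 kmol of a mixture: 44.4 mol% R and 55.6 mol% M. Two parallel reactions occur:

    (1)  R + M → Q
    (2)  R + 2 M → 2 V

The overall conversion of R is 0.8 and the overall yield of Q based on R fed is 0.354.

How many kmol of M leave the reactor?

3.76 kmol

Yield of Q: 1ξ₁ / 600.7 = 0.354 → ξ₁ = 212.7 kmol.
Conversion of R: 1ξ₁ + 1ξ₂ = 0.8 × 600.7 = 480.6 → ξ₂ = 267.9 kmol.
Outlet amounts (n = n₀ + Σ ν·ξ):
  R: 600.7 − 1(212.7) − 1(267.9) = 120.1
  M: 752.3 − 1(212.7) − 2(267.9) = 3.756
  Q: 0 + 1(212.7) = 212.7
  V: 0 + 2(267.9) = 535.9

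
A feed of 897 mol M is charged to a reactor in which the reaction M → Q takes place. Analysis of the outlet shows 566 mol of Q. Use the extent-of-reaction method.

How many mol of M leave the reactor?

For Q: n = n₀ + 1ξ → 566 = 0 + 1ξ, giving ξ = 566 mol.
Outlet amounts (n = n₀ + ν ξ):
  M: 897 − 1(566) = 331
  Q: 0 + 1(566) = 566

331 mol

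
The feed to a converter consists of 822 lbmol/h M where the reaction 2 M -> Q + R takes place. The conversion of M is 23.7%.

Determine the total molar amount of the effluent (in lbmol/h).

822 lbmol/h

M reacted = 0.237 × 822 = 194.8 lbmol/h; ν_M = −2, so ξ = 194.8/2 = 97.41 lbmol/h.
Outlet amounts (n = n₀ + ν ξ):
  M: 822 − 2(97.41) = 627.2
  Q: 0 + 1(97.41) = 97.41
  R: 0 + 1(97.41) = 97.41
Total out = 627.2 + 97.41 + 97.41 = 822 lbmol/h.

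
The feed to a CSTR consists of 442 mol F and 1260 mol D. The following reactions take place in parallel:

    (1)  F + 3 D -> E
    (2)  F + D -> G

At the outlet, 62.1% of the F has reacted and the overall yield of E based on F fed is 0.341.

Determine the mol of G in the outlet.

124 mol

Yield of E: 1ξ₁ / 442 = 0.341 → ξ₁ = 150.7 mol.
Conversion of F: 1ξ₁ + 1ξ₂ = 0.621 × 442 = 274.5 → ξ₂ = 123.8 mol.
Outlet amounts (n = n₀ + Σ ν·ξ):
  F: 442 − 1(150.7) − 1(123.8) = 167.5
  D: 1260 − 3(150.7) − 1(123.8) = 684.1
  E: 0 + 1(150.7) = 150.7
  G: 0 + 1(123.8) = 123.8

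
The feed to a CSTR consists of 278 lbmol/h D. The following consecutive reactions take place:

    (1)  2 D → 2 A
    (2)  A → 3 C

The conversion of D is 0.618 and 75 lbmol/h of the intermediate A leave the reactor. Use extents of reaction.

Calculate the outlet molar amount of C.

290 lbmol/h

Conversion of D: D consumed = 2ξ₁ = 0.618 × 278 → ξ₁ = 85.9 lbmol/h.
A balance: n_A = 0 + 2ξ₁ − 1ξ₂ = 75 → ξ₂ = (2·85.9 − 75)/1 = 96.8 lbmol/h.
Outlet amounts (n = n₀ + Σ ν·ξ):
  D: 278 − 2(85.9) = 106.2
  A: 0 + 2(85.9) − 1(96.8) = 75
  C: 0 + 3(96.8) = 290.4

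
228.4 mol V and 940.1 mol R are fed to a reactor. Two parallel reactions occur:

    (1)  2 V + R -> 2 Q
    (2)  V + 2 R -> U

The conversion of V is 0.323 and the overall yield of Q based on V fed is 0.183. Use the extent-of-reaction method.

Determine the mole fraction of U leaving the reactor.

0.0295

Yield of Q: 2ξ₁ / 228.4 = 0.183 → ξ₁ = 20.9 mol.
Conversion of V: 2ξ₁ + 1ξ₂ = 0.323 × 228.4 = 73.77 → ξ₂ = 31.98 mol.
Outlet amounts (n = n₀ + Σ ν·ξ):
  V: 228.4 − 2(20.9) − 1(31.98) = 154.6
  R: 940.1 − 1(20.9) − 2(31.98) = 855.2
  Q: 0 + 2(20.9) = 41.8
  U: 0 + 1(31.98) = 31.98
Total out = 1084 mol; y_U = 31.98 / 1084 = 0.02951.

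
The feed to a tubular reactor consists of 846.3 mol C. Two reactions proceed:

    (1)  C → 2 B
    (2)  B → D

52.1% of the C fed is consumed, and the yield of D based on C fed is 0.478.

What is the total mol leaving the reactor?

Conversion of C: C consumed = 1ξ₁ = 0.521 × 846.3 → ξ₁ = 440.9 mol.
Yield of D: 1ξ₂ / 846.3 = 0.478 → ξ₂ = 404.5 mol.
Outlet amounts (n = n₀ + Σ ν·ξ):
  C: 846.3 − 1(440.9) = 405.4
  B: 0 + 2(440.9) − 1(404.5) = 477.3
  D: 0 + 1(404.5) = 404.5
Total out = 405.4 + 477.3 + 404.5 = 1287 mol.

1290 mol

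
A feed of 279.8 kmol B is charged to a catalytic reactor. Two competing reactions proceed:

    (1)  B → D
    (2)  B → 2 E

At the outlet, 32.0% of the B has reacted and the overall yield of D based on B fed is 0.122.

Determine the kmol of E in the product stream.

111 kmol

Yield of D: 1ξ₁ / 279.8 = 0.122 → ξ₁ = 34.14 kmol.
Conversion of B: 1ξ₁ + 1ξ₂ = 0.32 × 279.8 = 89.54 → ξ₂ = 55.4 kmol.
Outlet amounts (n = n₀ + Σ ν·ξ):
  B: 279.8 − 1(34.14) − 1(55.4) = 190.3
  D: 0 + 1(34.14) = 34.14
  E: 0 + 2(55.4) = 110.8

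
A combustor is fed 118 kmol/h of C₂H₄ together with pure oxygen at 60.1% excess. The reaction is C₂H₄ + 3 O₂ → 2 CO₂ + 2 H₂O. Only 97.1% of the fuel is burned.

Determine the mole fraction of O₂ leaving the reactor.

0.326

Stoichiometric O₂ = 3 × 118 = 354 kmol/h; O₂ fed = 354 × 1.601 = 566.8 kmol/h.
Fuel reacted = 0.971 × 118 → ξ = 114.6 kmol/h.
Outlet (n = n₀ + ν ξ):
  C₂H₄: 118 − 1(114.6) = 3.422
  O₂: 566.8 − 3(114.6) = 223
  CO₂: 0 + 2(114.6) = 229.2
  H₂O: 0 + 2(114.6) = 229.2
Total out = 684.8 kmol/h; y_O₂ = 223 / 684.8 = 0.3257.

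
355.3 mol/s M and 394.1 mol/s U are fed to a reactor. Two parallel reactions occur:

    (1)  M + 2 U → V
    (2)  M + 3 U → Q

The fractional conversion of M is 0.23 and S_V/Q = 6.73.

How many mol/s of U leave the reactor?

Conversion of M: M consumed = 0.23 × 355.3 = 81.72 mol/s = 1ξ₁ + 1ξ₂.
Selectivity: 1ξ₁ / (1ξ₂) = 6.73 → ξ₁ = 6.73 ξ₂.
Substitute: (1·6.73 + 1) ξ₂ = 81.72 → ξ₂ = 10.57 mol/s, ξ₁ = 71.15 mol/s.
Outlet amounts (n = n₀ + Σ ν·ξ):
  M: 355.3 − 1(71.15) − 1(10.57) = 273.6
  U: 394.1 − 2(71.15) − 3(10.57) = 220.1
  V: 0 + 1(71.15) = 71.15
  Q: 0 + 1(10.57) = 10.57

220 mol/s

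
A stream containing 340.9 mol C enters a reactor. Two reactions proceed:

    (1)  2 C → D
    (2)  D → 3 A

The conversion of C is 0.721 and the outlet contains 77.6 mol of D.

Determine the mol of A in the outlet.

136 mol

Conversion of C: C consumed = 2ξ₁ = 0.721 × 340.9 → ξ₁ = 122.9 mol.
D balance: n_D = 0 + 1ξ₁ − 1ξ₂ = 77.6 → ξ₂ = (1·122.9 − 77.6)/1 = 45.29 mol.
Outlet amounts (n = n₀ + Σ ν·ξ):
  C: 340.9 − 2(122.9) = 95.11
  D: 0 + 1(122.9) − 1(45.29) = 77.6
  A: 0 + 3(45.29) = 135.9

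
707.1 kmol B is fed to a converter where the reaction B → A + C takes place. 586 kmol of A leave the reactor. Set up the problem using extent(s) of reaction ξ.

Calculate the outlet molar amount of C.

For A: n = n₀ + 1ξ → 586 = 0 + 1ξ, giving ξ = 586 kmol.
Outlet amounts (n = n₀ + ν ξ):
  B: 707.1 − 1(586) = 121.1
  A: 0 + 1(586) = 586
  C: 0 + 1(586) = 586

586 kmol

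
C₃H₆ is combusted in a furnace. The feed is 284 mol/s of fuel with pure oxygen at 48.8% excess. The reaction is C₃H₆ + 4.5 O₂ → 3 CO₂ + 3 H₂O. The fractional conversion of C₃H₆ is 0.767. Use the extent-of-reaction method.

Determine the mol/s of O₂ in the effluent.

Stoichiometric O₂ = 4.5 × 284 = 1278 mol/s; O₂ fed = 1278 × 1.488 = 1902 mol/s.
Fuel reacted = 0.767 × 284 → ξ = 217.8 mol/s.
Outlet (n = n₀ + ν ξ):
  C₃H₆: 284 − 1(217.8) = 66.17
  O₂: 1902 − 4.5(217.8) = 921.4
  CO₂: 0 + 3(217.8) = 653.5
  H₂O: 0 + 3(217.8) = 653.5

921 mol/s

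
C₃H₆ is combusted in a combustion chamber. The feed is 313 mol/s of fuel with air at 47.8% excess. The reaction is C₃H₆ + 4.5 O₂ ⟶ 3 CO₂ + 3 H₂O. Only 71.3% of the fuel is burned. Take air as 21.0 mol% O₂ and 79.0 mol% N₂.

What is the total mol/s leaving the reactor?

Stoichiometric O₂ = 4.5 × 313 = 1408 mol/s; O₂ fed = 1408 × 1.478 = 2082 mol/s.
N₂ fed = 2082 × 79/21 = 7831 mol/s.
Fuel reacted = 0.713 × 313 → ξ = 223.2 mol/s.
Outlet (n = n₀ + ν ξ):
  C₃H₆: 313 − 1(223.2) = 89.83
  O₂: 2082 − 4.5(223.2) = 1078
  N₂: 7831 (inert)
  CO₂: 0 + 3(223.2) = 669.5
  H₂O: 0 + 3(223.2) = 669.5
Total out = 89.83 + 1078 + 7831 + 669.5 + 669.5 = 10340 mol/s.

10300 mol/s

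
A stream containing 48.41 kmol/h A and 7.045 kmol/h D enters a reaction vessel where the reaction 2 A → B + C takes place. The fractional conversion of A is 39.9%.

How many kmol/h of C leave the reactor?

9.66 kmol/h

A reacted = 0.399 × 48.41 = 19.32 kmol/h; ν_A = −2, so ξ = 19.32/2 = 9.658 kmol/h.
Outlet amounts (n = n₀ + ν ξ):
  A: 48.41 − 2(9.658) = 29.09
  B: 0 + 1(9.658) = 9.658
  C: 0 + 1(9.658) = 9.658
  D: 7.045 (inert)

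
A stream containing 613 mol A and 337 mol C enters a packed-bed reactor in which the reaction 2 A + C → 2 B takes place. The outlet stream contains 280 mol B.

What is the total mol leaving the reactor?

For B: n = n₀ + 2ξ → 280 = 0 + 2ξ, giving ξ = 140 mol.
Outlet amounts (n = n₀ + ν ξ):
  A: 613 − 2(140) = 333
  C: 337 − 1(140) = 197
  B: 0 + 2(140) = 280
Total out = 333 + 197 + 280 = 810 mol.

810 mol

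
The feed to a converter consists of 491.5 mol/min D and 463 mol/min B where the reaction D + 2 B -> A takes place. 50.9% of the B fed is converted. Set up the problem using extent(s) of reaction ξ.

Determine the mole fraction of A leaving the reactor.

0.164

B reacted = 0.509 × 463 = 235.7 mol/min; ν_B = −2, so ξ = 235.7/2 = 117.8 mol/min.
Outlet amounts (n = n₀ + ν ξ):
  D: 491.5 − 1(117.8) = 373.7
  B: 463 − 2(117.8) = 227.3
  A: 0 + 1(117.8) = 117.8
Total out = 718.8 mol/min; y_A = 117.8 / 718.8 = 0.1639.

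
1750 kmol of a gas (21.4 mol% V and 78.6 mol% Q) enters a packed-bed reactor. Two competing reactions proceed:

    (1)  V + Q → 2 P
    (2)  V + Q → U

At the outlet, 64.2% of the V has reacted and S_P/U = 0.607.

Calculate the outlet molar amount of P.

112 kmol

Conversion of V: V consumed = 0.642 × 374.5 = 240.4 kmol = 1ξ₁ + 1ξ₂.
Selectivity: 2ξ₁ / (1ξ₂) = 0.607 → ξ₁ = 0.3035 ξ₂.
Substitute: (1·0.3035 + 1) ξ₂ = 240.4 → ξ₂ = 184.4 kmol, ξ₁ = 55.98 kmol.
Outlet amounts (n = n₀ + Σ ν·ξ):
  V: 374.5 − 1(55.98) − 1(184.4) = 134.1
  Q: 1376 − 1(55.98) − 1(184.4) = 1135
  P: 0 + 2(55.98) = 112
  U: 0 + 1(184.4) = 184.4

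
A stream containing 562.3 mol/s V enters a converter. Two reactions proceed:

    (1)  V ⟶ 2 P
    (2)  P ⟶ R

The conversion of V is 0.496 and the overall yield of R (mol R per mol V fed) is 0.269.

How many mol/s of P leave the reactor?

407 mol/s

Conversion of V: V consumed = 1ξ₁ = 0.496 × 562.3 → ξ₁ = 278.9 mol/s.
Yield of R: 1ξ₂ / 562.3 = 0.269 → ξ₂ = 151.3 mol/s.
Outlet amounts (n = n₀ + Σ ν·ξ):
  V: 562.3 − 1(278.9) = 283.4
  P: 0 + 2(278.9) − 1(151.3) = 406.5
  R: 0 + 1(151.3) = 151.3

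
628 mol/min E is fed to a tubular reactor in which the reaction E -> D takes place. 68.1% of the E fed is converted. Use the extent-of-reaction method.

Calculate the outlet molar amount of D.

E reacted = 0.681 × 628 = 427.7 mol/min; ν_E = −1, so ξ = 427.7/1 = 427.7 mol/min.
Outlet amounts (n = n₀ + ν ξ):
  E: 628 − 1(427.7) = 200.3
  D: 0 + 1(427.7) = 427.7

428 mol/min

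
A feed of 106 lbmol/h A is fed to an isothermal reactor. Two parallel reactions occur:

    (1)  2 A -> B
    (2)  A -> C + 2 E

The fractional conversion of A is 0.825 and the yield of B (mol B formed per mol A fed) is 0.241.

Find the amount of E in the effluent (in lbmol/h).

72.7 lbmol/h

Yield of B: 1ξ₁ / 106 = 0.241 → ξ₁ = 25.55 lbmol/h.
Conversion of A: 2ξ₁ + 1ξ₂ = 0.825 × 106 = 87.45 → ξ₂ = 36.36 lbmol/h.
Outlet amounts (n = n₀ + Σ ν·ξ):
  A: 106 − 2(25.55) − 1(36.36) = 18.55
  B: 0 + 1(25.55) = 25.55
  C: 0 + 1(36.36) = 36.36
  E: 0 + 2(36.36) = 72.72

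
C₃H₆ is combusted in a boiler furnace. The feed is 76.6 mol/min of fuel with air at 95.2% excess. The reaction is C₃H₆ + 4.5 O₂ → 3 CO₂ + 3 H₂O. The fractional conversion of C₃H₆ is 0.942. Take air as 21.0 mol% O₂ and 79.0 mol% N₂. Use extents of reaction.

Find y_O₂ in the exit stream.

Stoichiometric O₂ = 4.5 × 76.6 = 344.7 mol/min; O₂ fed = 344.7 × 1.952 = 672.9 mol/min.
N₂ fed = 672.9 × 79/21 = 2531 mol/min.
Fuel reacted = 0.942 × 76.6 → ξ = 72.16 mol/min.
Outlet (n = n₀ + ν ξ):
  C₃H₆: 76.6 − 1(72.16) = 4.443
  O₂: 672.9 − 4.5(72.16) = 348.1
  N₂: 2531 (inert)
  CO₂: 0 + 3(72.16) = 216.5
  H₂O: 0 + 3(72.16) = 216.5
Total out = 3317 mol/min; y_O₂ = 348.1 / 3317 = 0.105.

0.105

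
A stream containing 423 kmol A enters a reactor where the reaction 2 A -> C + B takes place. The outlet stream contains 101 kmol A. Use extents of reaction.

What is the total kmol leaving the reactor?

For A: n = n₀ − 2ξ → 101 = 423 − 2ξ, giving ξ = 161 kmol.
Outlet amounts (n = n₀ + ν ξ):
  A: 423 − 2(161) = 101
  C: 0 + 1(161) = 161
  B: 0 + 1(161) = 161
Total out = 101 + 161 + 161 = 423 kmol.

423 kmol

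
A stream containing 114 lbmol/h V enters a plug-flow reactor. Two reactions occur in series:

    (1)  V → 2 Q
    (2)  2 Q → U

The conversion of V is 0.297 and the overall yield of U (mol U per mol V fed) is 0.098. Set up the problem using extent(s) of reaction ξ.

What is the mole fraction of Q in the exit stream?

Conversion of V: V consumed = 1ξ₁ = 0.297 × 114 → ξ₁ = 33.86 lbmol/h.
Yield of U: 1ξ₂ / 114 = 0.098 → ξ₂ = 11.17 lbmol/h.
Outlet amounts (n = n₀ + Σ ν·ξ):
  V: 114 − 1(33.86) = 80.14
  Q: 0 + 2(33.86) − 2(11.17) = 45.37
  U: 0 + 1(11.17) = 11.17
Total out = 136.7 lbmol/h; y_Q = 45.37 / 136.7 = 0.3319.

0.332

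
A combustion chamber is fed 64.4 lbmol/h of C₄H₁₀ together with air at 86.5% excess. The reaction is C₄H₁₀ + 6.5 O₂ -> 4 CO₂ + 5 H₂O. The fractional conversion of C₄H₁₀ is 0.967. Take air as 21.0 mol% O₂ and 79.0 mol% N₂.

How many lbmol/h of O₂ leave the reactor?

376 lbmol/h

Stoichiometric O₂ = 6.5 × 64.4 = 418.6 lbmol/h; O₂ fed = 418.6 × 1.865 = 780.7 lbmol/h.
N₂ fed = 780.7 × 79/21 = 2937 lbmol/h.
Fuel reacted = 0.967 × 64.4 → ξ = 62.27 lbmol/h.
Outlet (n = n₀ + ν ξ):
  C₄H₁₀: 64.4 − 1(62.27) = 2.125
  O₂: 780.7 − 6.5(62.27) = 375.9
  N₂: 2937 (inert)
  CO₂: 0 + 4(62.27) = 249.1
  H₂O: 0 + 5(62.27) = 311.4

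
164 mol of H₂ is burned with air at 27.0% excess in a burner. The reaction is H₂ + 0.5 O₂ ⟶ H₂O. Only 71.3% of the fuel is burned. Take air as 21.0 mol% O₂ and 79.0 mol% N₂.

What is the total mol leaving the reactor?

Stoichiometric O₂ = 0.5 × 164 = 82 mol; O₂ fed = 82 × 1.270 = 104.1 mol.
N₂ fed = 104.1 × 79/21 = 391.8 mol.
Fuel reacted = 0.713 × 164 → ξ = 116.9 mol.
Outlet (n = n₀ + ν ξ):
  H₂: 164 − 1(116.9) = 47.07
  O₂: 104.1 − 0.5(116.9) = 45.67
  N₂: 391.8 (inert)
  H₂O: 0 + 1(116.9) = 116.9
Total out = 47.07 + 45.67 + 391.8 + 116.9 = 601.4 mol.

601 mol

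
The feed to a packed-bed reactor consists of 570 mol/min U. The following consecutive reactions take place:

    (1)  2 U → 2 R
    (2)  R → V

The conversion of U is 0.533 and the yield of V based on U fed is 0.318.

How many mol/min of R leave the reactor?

Conversion of U: U consumed = 2ξ₁ = 0.533 × 570 → ξ₁ = 151.9 mol/min.
Yield of V: 1ξ₂ / 570 = 0.318 → ξ₂ = 181.3 mol/min.
Outlet amounts (n = n₀ + Σ ν·ξ):
  U: 570 − 2(151.9) = 266.2
  R: 0 + 2(151.9) − 1(181.3) = 122.6
  V: 0 + 1(181.3) = 181.3

123 mol/min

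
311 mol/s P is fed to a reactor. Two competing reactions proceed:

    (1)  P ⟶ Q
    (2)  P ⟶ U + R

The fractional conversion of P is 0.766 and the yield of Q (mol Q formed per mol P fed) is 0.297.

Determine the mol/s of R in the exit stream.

146 mol/s

Yield of Q: 1ξ₁ / 311 = 0.297 → ξ₁ = 92.37 mol/s.
Conversion of P: 1ξ₁ + 1ξ₂ = 0.766 × 311 = 238.2 → ξ₂ = 145.9 mol/s.
Outlet amounts (n = n₀ + Σ ν·ξ):
  P: 311 − 1(92.37) − 1(145.9) = 72.77
  Q: 0 + 1(92.37) = 92.37
  U: 0 + 1(145.9) = 145.9
  R: 0 + 1(145.9) = 145.9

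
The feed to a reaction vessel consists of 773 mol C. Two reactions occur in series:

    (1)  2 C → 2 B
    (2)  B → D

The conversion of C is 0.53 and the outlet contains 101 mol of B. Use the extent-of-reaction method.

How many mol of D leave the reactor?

Conversion of C: C consumed = 2ξ₁ = 0.53 × 773 → ξ₁ = 204.8 mol.
B balance: n_B = 0 + 2ξ₁ − 1ξ₂ = 101 → ξ₂ = (2·204.8 − 101)/1 = 308.7 mol.
Outlet amounts (n = n₀ + Σ ν·ξ):
  C: 773 − 2(204.8) = 363.3
  B: 0 + 2(204.8) − 1(308.7) = 101
  D: 0 + 1(308.7) = 308.7

309 mol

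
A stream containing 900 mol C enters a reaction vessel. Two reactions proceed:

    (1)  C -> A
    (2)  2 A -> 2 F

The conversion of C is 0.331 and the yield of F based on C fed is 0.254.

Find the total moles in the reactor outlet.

900 mol

Conversion of C: C consumed = 1ξ₁ = 0.331 × 900 → ξ₁ = 297.9 mol.
Yield of F: 2ξ₂ / 900 = 0.254 → ξ₂ = 114.3 mol.
Outlet amounts (n = n₀ + Σ ν·ξ):
  C: 900 − 1(297.9) = 602.1
  A: 0 + 1(297.9) − 2(114.3) = 69.3
  F: 0 + 2(114.3) = 228.6
Total out = 602.1 + 69.3 + 228.6 = 900 mol.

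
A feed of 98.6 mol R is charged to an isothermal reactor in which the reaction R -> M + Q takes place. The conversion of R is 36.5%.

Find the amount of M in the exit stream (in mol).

R reacted = 0.365 × 98.6 = 35.99 mol; ν_R = −1, so ξ = 35.99/1 = 35.99 mol.
Outlet amounts (n = n₀ + ν ξ):
  R: 98.6 − 1(35.99) = 62.61
  M: 0 + 1(35.99) = 35.99
  Q: 0 + 1(35.99) = 35.99

36 mol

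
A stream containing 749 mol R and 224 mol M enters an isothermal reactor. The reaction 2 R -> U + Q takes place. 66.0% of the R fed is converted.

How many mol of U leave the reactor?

247 mol

R reacted = 0.66 × 749 = 494.3 mol; ν_R = −2, so ξ = 494.3/2 = 247.2 mol.
Outlet amounts (n = n₀ + ν ξ):
  R: 749 − 2(247.2) = 254.7
  U: 0 + 1(247.2) = 247.2
  Q: 0 + 1(247.2) = 247.2
  M: 224 (inert)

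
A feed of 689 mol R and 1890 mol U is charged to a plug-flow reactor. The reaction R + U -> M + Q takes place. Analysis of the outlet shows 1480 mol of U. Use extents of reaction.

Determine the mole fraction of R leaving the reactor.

0.108

For U: n = n₀ − 1ξ → 1480 = 1890 − 1ξ, giving ξ = 410 mol.
Outlet amounts (n = n₀ + ν ξ):
  R: 689 − 1(410) = 279
  U: 1890 − 1(410) = 1480
  M: 0 + 1(410) = 410
  Q: 0 + 1(410) = 410
Total out = 2579 mol; y_R = 279 / 2579 = 0.1082.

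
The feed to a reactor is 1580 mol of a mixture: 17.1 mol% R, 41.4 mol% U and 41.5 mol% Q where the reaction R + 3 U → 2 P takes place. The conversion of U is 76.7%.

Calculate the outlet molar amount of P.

334 mol

U reacted = 0.767 × 654.1 = 501.7 mol; ν_U = −3, so ξ = 501.7/3 = 167.2 mol.
Outlet amounts (n = n₀ + ν ξ):
  R: 270.2 − 1(167.2) = 102.9
  U: 654.1 − 3(167.2) = 152.4
  P: 0 + 2(167.2) = 334.5
  Q: 655.7 (inert)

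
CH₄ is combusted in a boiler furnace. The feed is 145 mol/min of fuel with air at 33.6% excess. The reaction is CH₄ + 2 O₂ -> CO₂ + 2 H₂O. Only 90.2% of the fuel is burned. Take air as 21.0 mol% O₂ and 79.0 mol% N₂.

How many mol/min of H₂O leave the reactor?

262 mol/min

Stoichiometric O₂ = 2 × 145 = 290 mol/min; O₂ fed = 290 × 1.336 = 387.4 mol/min.
N₂ fed = 387.4 × 79/21 = 1458 mol/min.
Fuel reacted = 0.902 × 145 → ξ = 130.8 mol/min.
Outlet (n = n₀ + ν ξ):
  CH₄: 145 − 1(130.8) = 14.21
  O₂: 387.4 − 2(130.8) = 125.9
  N₂: 1458 (inert)
  CO₂: 0 + 1(130.8) = 130.8
  H₂O: 0 + 2(130.8) = 261.6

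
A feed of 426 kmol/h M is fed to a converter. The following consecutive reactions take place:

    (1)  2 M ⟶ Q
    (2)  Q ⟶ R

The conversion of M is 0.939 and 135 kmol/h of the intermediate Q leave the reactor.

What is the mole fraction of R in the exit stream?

Conversion of M: M consumed = 2ξ₁ = 0.939 × 426 → ξ₁ = 200 kmol/h.
Q balance: n_Q = 0 + 1ξ₁ − 1ξ₂ = 135 → ξ₂ = (1·200 − 135)/1 = 65.01 kmol/h.
Outlet amounts (n = n₀ + Σ ν·ξ):
  M: 426 − 2(200) = 25.99
  Q: 0 + 1(200) − 1(65.01) = 135
  R: 0 + 1(65.01) = 65.01
Total out = 226 kmol/h; y_R = 65.01 / 226 = 0.2877.

0.288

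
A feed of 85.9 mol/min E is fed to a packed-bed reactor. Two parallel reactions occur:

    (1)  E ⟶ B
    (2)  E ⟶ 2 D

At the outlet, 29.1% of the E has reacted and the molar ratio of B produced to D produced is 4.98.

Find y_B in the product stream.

Conversion of E: E consumed = 0.291 × 85.9 = 25 mol/min = 1ξ₁ + 1ξ₂.
Selectivity: 1ξ₁ / (2ξ₂) = 4.98 → ξ₁ = 9.96 ξ₂.
Substitute: (1·9.96 + 1) ξ₂ = 25 → ξ₂ = 2.281 mol/min, ξ₁ = 22.72 mol/min.
Outlet amounts (n = n₀ + Σ ν·ξ):
  E: 85.9 − 1(22.72) − 1(2.281) = 60.9
  B: 0 + 1(22.72) = 22.72
  D: 0 + 2(2.281) = 4.561
Total out = 88.18 mol/min; y_B = 22.72 / 88.18 = 0.2576.

0.258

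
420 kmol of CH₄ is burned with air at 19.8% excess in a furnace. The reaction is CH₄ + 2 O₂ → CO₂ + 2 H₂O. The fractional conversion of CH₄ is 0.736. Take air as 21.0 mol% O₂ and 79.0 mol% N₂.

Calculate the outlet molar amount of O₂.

Stoichiometric O₂ = 2 × 420 = 840 kmol; O₂ fed = 840 × 1.198 = 1006 kmol.
N₂ fed = 1006 × 79/21 = 3786 kmol.
Fuel reacted = 0.736 × 420 → ξ = 309.1 kmol.
Outlet (n = n₀ + ν ξ):
  CH₄: 420 − 1(309.1) = 110.9
  O₂: 1006 − 2(309.1) = 388.1
  N₂: 3786 (inert)
  CO₂: 0 + 1(309.1) = 309.1
  H₂O: 0 + 2(309.1) = 618.2

388 kmol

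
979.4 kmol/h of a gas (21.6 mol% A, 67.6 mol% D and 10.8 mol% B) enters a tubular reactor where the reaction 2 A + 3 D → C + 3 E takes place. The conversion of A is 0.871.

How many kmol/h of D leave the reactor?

386 kmol/h

A reacted = 0.871 × 211.6 = 184.3 kmol/h; ν_A = −2, so ξ = 184.3/2 = 92.13 kmol/h.
Outlet amounts (n = n₀ + ν ξ):
  A: 211.6 − 2(92.13) = 27.29
  D: 662.1 − 3(92.13) = 385.7
  C: 0 + 1(92.13) = 92.13
  E: 0 + 3(92.13) = 276.4
  B: 105.8 (inert)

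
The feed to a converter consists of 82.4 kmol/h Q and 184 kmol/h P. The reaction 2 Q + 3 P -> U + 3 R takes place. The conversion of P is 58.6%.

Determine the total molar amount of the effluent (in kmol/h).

230 kmol/h

P reacted = 0.586 × 184 = 107.8 kmol/h; ν_P = −3, so ξ = 107.8/3 = 35.94 kmol/h.
Outlet amounts (n = n₀ + ν ξ):
  Q: 82.4 − 2(35.94) = 10.52
  P: 184 − 3(35.94) = 76.18
  U: 0 + 1(35.94) = 35.94
  R: 0 + 3(35.94) = 107.8
Total out = 10.52 + 76.18 + 35.94 + 107.8 = 230.5 kmol/h.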